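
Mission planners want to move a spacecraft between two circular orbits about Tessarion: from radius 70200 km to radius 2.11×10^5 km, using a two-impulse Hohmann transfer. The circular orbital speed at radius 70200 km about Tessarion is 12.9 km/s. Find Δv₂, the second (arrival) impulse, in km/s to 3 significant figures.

Δv₂ = 2.18 km/s

From the circular-orbit relation v² = μ/r at r = 70200 km: μ = v²r = (12.9)² × 70200 = 1.16820×10^7 km³/s².
Semi-major axis of the transfer orbit: a_t = (70200 + 2.110×10^5)/2 = 1.406×10^5 km.
Circular speed at r = 2.110×10^5 km: v_c = √(μ/r) = 7.441 km/s.
Transfer-orbit speed at the same r (vis-viva, a = a_t): v_t = √[μ(2/r − 1/a_t)] = 5.258 km/s.
Δv₂ = |v_t − v_c| = |5.258 − 7.441| = 2.183 km/s.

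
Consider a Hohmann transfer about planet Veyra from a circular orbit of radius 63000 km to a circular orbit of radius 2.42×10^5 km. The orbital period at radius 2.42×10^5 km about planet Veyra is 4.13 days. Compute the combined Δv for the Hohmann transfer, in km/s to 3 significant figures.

Δv = 3.69 km/s

From Kepler's third law T² = 4π²r³/μ at r = 2.42×10^5 km, T = 4.13 days = 4.13 × 86400 s = 3.56832×10^5 s: μ = 4π²r³/T² = 4.39418×10^6 km³/s².
Semi-major axis of the transfer orbit: a_t = (63000 + 2.420×10^5)/2 = 1.525×10^5 km.
Circular speed at r₁: v₁ = √(μ/r₁) = √(4.39418×10^6/63000) = 8.3516 km/s.
Transfer-orbit speed at r₁ (vis-viva): v_p = √[μ(2/r₁ − 1/a_t)] = 10.521 km/s.
First burn Δv₁ = |v_p − v₁| = 2.169 km/s.
Circular speed at r₂: v₂ = √(μ/r₂) = 4.261 km/s.
Transfer-orbit speed at r₂: v_a = √[μ(2/r₂ − 1/a_t)] = 2.739 km/s.
Second burn Δv₂ = |v₂ − v_a| = 1.522 km/s.
Δv = Δv₁ + Δv₂ = 2.169 + 1.522 = 3.691 km/s.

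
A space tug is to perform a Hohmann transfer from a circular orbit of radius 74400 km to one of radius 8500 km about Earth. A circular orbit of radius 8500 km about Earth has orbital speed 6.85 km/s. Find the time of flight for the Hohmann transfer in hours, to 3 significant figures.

From the circular-orbit relation v² = μ/r at r = 8500 km: μ = v²r = (6.85)² × 8500 = 3.98841×10^5 km³/s².
Semi-major axis of the transfer orbit: a_t = (74400 + 8500)/2 = 41450 km.
Half the transfer-orbit period gives t = π√(a_t³/μ) = 41980 s.
Converting: 41980 s ÷ 3600 s/hour = 11.7 hours.

t = 11.7 hours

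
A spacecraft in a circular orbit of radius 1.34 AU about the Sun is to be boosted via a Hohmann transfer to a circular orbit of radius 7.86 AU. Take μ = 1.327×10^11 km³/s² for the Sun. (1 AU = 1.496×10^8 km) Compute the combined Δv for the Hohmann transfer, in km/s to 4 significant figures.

Δv = 12.79 km/s

In km: r₁ = 1.34 × 1.496×10^8 = 2.00464×10^8 km; r₂ = 7.86 × 1.496×10^8 = 1.175856×10^9 km.
The Hohmann ellipse has a_t = (r₁ + r₂)/2 = 6.8816×10^8 km.
Circular speed at r₁: v₁ = √(μ/r₁) = √(1.327×10^11/2.00464×10^8) = 25.729 km/s.
On the transfer ellipse at r₁, vis-viva equation gives v_p = √[μ(2/r₁ − 1/a_t)] = 33.632 km/s.
First burn Δv₁ = |v_p − v₁| = 7.903 km/s.
At r₂, v₂ = √(μ/r₂) = 10.6233 km/s.
Transfer-orbit speed at r₂: v_a = √[μ(2/r₂ − 1/a_t)] = 5.73366 km/s.
Second burn Δv₂ = |v₂ − v_a| = 4.890 km/s.
Δv = Δv₁ + Δv₂ = 7.903 + 4.890 = 12.79 km/s.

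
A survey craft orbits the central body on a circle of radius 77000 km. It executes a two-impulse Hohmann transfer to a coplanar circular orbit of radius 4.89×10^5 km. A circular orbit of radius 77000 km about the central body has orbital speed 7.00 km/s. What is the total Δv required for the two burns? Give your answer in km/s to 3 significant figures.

Δv = 3.53 km/s

From the circular-orbit relation v² = μ/r at r = 77000 km: μ = v²r = (7.00)² × 77000 = 3.77300×10^6 km³/s².
Semi-major axis of the transfer orbit: a_t = (77000 + 4.890×10^5)/2 = 2.830×10^5 km.
At r₁ the circular-orbit speed is v₁ = √(μ/r₁) = 7.0000 km/s.
Transfer-orbit speed at r₁ (vis-viva equation): v_p = √[μ(2/r₁ − 1/a_t)] = 9.2015 km/s.
First burn Δv₁ = |v_p − v₁| = 2.2015 km/s.
Circular speed at r₂: v₂ = √(μ/r₂) = 2.7777 km/s.
Transfer-orbit speed at r₂: v_a = √[μ(2/r₂ − 1/a_t)] = 1.4489 km/s.
Second burn Δv₂ = |v₂ − v_a| = 1.3288 km/s.
Total Δv = Δv₁ + Δv₂ = 3.530 km/s.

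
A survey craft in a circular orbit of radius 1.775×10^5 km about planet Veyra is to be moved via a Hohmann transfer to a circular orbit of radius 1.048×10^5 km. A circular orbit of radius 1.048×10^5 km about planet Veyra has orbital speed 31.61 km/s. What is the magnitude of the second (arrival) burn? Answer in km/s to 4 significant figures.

Δv₂ = 3.837 km/s

From the circular-orbit relation v² = μ/r at r = 1.048×10^5 km: μ = v²r = (31.61)² × 1.048×10^5 = 1.04715×10^8 km³/s².
Semi-major axis of the transfer orbit: a_t = (1.775×10^5 + 1.048×10^5)/2 = 1.4115×10^5 km.
Circular speed at r = 1.048×10^5 km: v_c = √(μ/r) = 31.610 km/s.
Transfer-orbit speed at the same r (vis-viva, a = a_t): v_t = √[μ(2/r − 1/a_t)] = 35.447 km/s.
Δv₂ = |v_t − v_c| = |35.447 − 31.610| = 3.837 km/s.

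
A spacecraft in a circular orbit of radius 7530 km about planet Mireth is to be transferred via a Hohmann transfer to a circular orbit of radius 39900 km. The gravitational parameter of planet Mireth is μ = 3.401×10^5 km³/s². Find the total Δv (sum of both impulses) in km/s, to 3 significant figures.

The Hohmann ellipse has a_t = (r₁ + r₂)/2 = 23715 km.
At r₁ the circular-orbit speed is v₁ = √(μ/r₁) = 6.7206 km/s.
On the transfer ellipse at r₁, vis-viva gives v_p = √[μ(2/r₁ − 1/a_t)] = 8.7173 km/s.
First burn Δv₁ = |v_p − v₁| = 1.997 km/s.
At r₂, v₂ = √(μ/r₂) = 2.91956 km/s.
Transfer-orbit speed at r₂: v_a = √[μ(2/r₂ − 1/a_t)] = 1.64514 km/s.
Second burn Δv₂ = |v₂ − v_a| = 1.274 km/s.
Δv = Δv₁ + Δv₂ = 1.997 + 1.274 = 3.271 km/s.

Δv = 3.27 km/s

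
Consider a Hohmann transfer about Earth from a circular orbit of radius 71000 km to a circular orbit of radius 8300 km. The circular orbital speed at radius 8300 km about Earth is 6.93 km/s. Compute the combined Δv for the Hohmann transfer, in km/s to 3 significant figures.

From the circular-orbit relation v² = μ/r at r = 8300 km: μ = v²r = (6.93)² × 8300 = 3.98607×10^5 km³/s².
The Hohmann ellipse has a_t = (r₁ + r₂)/2 = 39650 km.
Circular speed at r₁: v₁ = √(μ/r₁) = √(3.98607×10^5/71000) = 2.3694 km/s.
On the transfer ellipse at r₁, vis-viva equation gives v_a = √[μ(2/r₁ − 1/a_t)] = 1.0841 km/s.
First burn Δv₁ = |v_a − v₁| = 1.2853 km/s.
Circular speed at r₂: v₂ = √(μ/r₂) = 6.9300 km/s.
Transfer-orbit speed at r₂: v_p = √[μ(2/r₂ − 1/a_t)] = 9.2734 km/s.
Second burn Δv₂ = |v₂ − v_p| = 2.3434 km/s.
Δv = Δv₁ + Δv₂ = 1.2853 + 2.3434 = 3.629 km/s.

Δv = 3.63 km/s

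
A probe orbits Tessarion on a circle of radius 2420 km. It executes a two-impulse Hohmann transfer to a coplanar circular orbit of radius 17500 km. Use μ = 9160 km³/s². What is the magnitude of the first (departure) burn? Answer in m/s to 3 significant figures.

Δv₁ = 633 m/s

The Hohmann ellipse has a_t = (r₁ + r₂)/2 = 9960 km.
Circular speed at r = 2420 km: v_c = √(μ/r) = 1.94554 km/s.
Transfer-orbit speed at the same r (vis-viva, a = a_t): v_t = √[μ(2/r − 1/a_t)] = 2.57887 km/s.
Δv₁ = |v_t − v_c| = |2.57887 − 1.94554| = 0.6333 km/s.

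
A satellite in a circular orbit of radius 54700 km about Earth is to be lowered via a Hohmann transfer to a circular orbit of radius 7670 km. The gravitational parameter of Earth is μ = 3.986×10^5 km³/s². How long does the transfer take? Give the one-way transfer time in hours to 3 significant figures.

t = 7.61 hours

The Hohmann ellipse has a_t = (r₁ + r₂)/2 = 31185 km.
Half the transfer-orbit period gives t = π√(a_t³/μ) = 27400 s.
Converting: 27400 s ÷ 3600 s/hour = 7.61 hours.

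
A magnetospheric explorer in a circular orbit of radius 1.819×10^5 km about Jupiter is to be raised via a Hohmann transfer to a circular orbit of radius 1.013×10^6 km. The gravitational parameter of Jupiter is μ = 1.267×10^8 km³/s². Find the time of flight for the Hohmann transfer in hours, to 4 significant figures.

t = 35.80 hours

Semi-major axis of the transfer orbit: a_t = (1.819×10^5 + 1.013×10^6)/2 = 5.9745×10^5 km.
Transfer time t = π√(a_t³/μ) = π√((5.9745×10^5)³ / 1.267×10^8) = 1.2889×10^5 s.
Converting: 1.2889×10^5 s ÷ 3600 s/hour = 35.80 hours.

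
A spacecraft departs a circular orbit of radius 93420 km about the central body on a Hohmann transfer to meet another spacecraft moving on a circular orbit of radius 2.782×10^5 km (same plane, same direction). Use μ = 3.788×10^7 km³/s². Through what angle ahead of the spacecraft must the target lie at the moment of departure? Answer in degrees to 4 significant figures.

The Hohmann ellipse has a_t = (r₁ + r₂)/2 = 1.8581×10^5 km.
The half-period of the transfer ellipse is t = π√(a_t³/μ) = 40884 s.
The target's mean motion on its circular orbit is ω₂ = √(μ/r₂³) = 4.1944×10^-5 rad/s.
Angle swept by the target during transfer: ω₂·t = 1.7148 rad = 98.25°.
The spacecraft traverses 180° on the transfer ellipse, so the target must lead by 180° − 98.25° = 81.75°.

φ = 81.75°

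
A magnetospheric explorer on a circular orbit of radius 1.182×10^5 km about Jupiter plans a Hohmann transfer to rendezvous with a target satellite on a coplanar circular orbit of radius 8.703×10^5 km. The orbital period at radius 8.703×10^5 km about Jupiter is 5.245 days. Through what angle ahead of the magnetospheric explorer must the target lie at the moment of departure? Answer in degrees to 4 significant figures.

φ = 103.0°

From Kepler's third law T² = 4π²r³/μ at r = 8.703×10^5 km, T = 5.245 days = 5.245 × 86400 s = 4.53168×10^5 s: μ = 4π²r³/T² = 1.26721×10^8 km³/s².
The Hohmann ellipse has a_t = (r₁ + r₂)/2 = 4.9425×10^5 km.
The half-period of the transfer ellipse is t = π√(a_t³/μ) = 96972 s.
The target's mean motion on its circular orbit is ω₂ = √(μ/r₂³) = 1.3865×10^-5 rad/s.
Angle swept by the target during transfer: ω₂·t = 1.34452 rad = 77.04°.
The magnetospheric explorer traverses 180° on the transfer ellipse, so the target must lead by 180° − 77.04° = 103.0°.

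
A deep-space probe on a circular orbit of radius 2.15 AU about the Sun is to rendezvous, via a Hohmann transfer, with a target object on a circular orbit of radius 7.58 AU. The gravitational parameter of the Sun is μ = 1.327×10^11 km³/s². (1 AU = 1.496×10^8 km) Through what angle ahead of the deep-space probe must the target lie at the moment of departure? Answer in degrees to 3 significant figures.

φ = 87.4°

In km: r₁ = 2.15 × 1.496×10^8 = 3.2164×10^8 km; r₂ = 7.58 × 1.496×10^8 = 1.133968×10^9 km.
Transfer-ellipse semi-major axis a_t = (r₁ + r₂)/2 = (3.2164×10^8 + 1.133968×10^9)/2 = 7.27804×10^8 km.
Transfer time t = π√(a_t³/μ) = 1.6933084×10^8 s.
Target angular speed ω₂ = √(μ/r₂³) = 9.5396900×10^-9 rad/s.
Angle swept by the target during transfer: ω₂·t = 1.615364 rad = 92.554°.
The deep-space probe traverses 180° on the transfer ellipse, so the target must lead by 180° − 92.554° = 87.4°.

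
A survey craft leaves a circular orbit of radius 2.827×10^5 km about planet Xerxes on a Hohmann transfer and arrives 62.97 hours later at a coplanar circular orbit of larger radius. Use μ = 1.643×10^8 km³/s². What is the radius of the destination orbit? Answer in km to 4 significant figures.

Transfer time t = 62.97 hours = 2.26692×10^5 s, and t = π√(a_t³/μ).
So a_t = (μ t²/π²)^(1/3) = (1.643×10^8 × (2.26692×10^5)² / π²)^(1/3) = 9.4930×10^5 km.
Since a_t = (r₁ + r₂)/2, r₂ = 2a_t − r₁ = 2×9.4930×10^5 − 2.827×10^5 = 1.6159×10^6 km.

r₂ = 1.616×10^6 km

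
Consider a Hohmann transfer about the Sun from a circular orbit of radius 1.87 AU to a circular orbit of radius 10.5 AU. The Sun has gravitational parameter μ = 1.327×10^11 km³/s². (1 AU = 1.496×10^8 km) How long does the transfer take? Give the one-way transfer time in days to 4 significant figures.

In km: r₁ = 1.87 × 1.496×10^8 = 2.79752×10^8 km; r₂ = 10.5 × 1.496×10^8 = 1.5708×10^9 km.
The Hohmann ellipse has a_t = (r₁ + r₂)/2 = 9.25276×10^8 km.
By Kepler's third law the transfer-orbit period is T = 2π√(a_t³/μ), so t = T/2 = 2.427×10^8 s.
Converting: 2.427×10^8 s ÷ 86400 s/day = 2809 days.

t = 2809 days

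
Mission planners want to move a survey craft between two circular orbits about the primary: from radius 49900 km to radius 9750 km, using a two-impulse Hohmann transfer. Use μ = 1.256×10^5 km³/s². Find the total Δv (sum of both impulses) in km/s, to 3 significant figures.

Semi-major axis of the transfer orbit: a_t = (49900 + 9750)/2 = 29825 km.
Circular speed at r₁: v₁ = √(μ/r₁) = √(1.256×10^5/49900) = 1.586516 km/s.
On the transfer ellipse at r₁, vis-viva equation gives v_a = √[μ(2/r₁ − 1/a_t)] = 0.9071031 km/s.
First burn Δv₁ = |v_a − v₁| = 0.67941 km/s.
At r₂, v₂ = √(μ/r₂) = 3.5892 km/s.
Transfer-orbit speed at r₂: v_p = √[μ(2/r₂ − 1/a_t)] = 4.6425 km/s.
Second burn Δv₂ = |v₂ − v_p| = 1.0533 km/s.
Total Δv = Δv₁ + Δv₂ = 1.733 km/s.

Δv = 1.73 km/s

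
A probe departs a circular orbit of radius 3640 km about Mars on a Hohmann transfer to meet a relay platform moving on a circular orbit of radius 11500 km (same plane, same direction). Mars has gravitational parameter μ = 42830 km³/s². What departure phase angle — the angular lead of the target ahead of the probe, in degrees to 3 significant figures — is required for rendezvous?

φ = 83.9°

Semi-major axis of the transfer orbit: a_t = (3640 + 11500)/2 = 7570 km.
The half-period of the transfer ellipse is t = π√(a_t³/μ) = 9998.2 s.
The target's mean motion on its circular orbit is ω₂ = √(μ/r₂³) = 1.6781×10^-4 rad/s.
Angle swept by the target during transfer: ω₂·t = 1.6778 rad = 96.13°.
The probe traverses 180° on the transfer ellipse, so the target must lead by 180° − 96.13° = 83.9°.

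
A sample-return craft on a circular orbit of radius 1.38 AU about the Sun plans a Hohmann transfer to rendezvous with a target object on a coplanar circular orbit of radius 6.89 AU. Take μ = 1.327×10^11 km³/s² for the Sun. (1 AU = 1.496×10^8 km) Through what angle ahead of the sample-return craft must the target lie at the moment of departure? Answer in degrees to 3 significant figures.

In km: r₁ = 1.38 × 1.496×10^8 = 2.06448×10^8 km; r₂ = 6.89 × 1.496×10^8 = 1.030744×10^9 km.
The Hohmann ellipse has a_t = (r₁ + r₂)/2 = 6.18596×10^8 km.
The half-period of the transfer ellipse is t = π√(a_t³/μ) = 1.32686×10^8 s.
Target angular speed ω₂ = √(μ/r₂³) = 1.10080×10^-8 rad/s.
Angle swept by the target during transfer: ω₂·t = 1.4606 rad = 83.69°.
Arrival is 180° from departure on the ellipse, so φ = 180° − 83.69° = 96.3°.

φ = 96.3°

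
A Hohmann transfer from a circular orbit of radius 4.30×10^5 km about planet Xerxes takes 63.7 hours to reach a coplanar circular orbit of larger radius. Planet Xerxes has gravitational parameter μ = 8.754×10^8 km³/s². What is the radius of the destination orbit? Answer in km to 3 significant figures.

Transfer time t = 63.7 hours = 2.2932×10^5 s, and t = π√(a_t³/μ).
So a_t = (μ t²/π²)^(1/3) = (8.754×10^8 × (2.2932×10^5)² / π²)^(1/3) = 1.6708×10^6 km.
Since a_t = (r₁ + r₂)/2, r₂ = 2a_t − r₁ = 2×1.6708×10^6 − 4.300×10^5 = 2.9116×10^6 km.

r₂ = 2.91×10^6 km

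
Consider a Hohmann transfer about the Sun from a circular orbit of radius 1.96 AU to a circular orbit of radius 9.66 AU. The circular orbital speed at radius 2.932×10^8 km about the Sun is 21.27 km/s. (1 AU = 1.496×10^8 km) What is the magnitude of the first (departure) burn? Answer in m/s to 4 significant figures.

From the circular-orbit relation v² = μ/r at r = 2.932×10^8 km: μ = v²r = (21.27)² × 2.932×10^8 = 1.32647×10^11 km³/s².
In km: r₁ = 1.96 × 1.496×10^8 = 2.93216×10^8 km; r₂ = 9.66 × 1.496×10^8 = 1.445136×10^9 km.
The Hohmann ellipse has a_t = (r₁ + r₂)/2 = 8.69176×10^8 km.
On the circular orbit at r = 2.93216×10^8 km, v_c = √(μ/r) = 21.2694 km/s.
Vis-viva on the transfer ellipse at r = 2.93216×10^8 km gives v_t = √[μ(2/r − 1/a_t)] = 27.4256 km/s.
Δv₁ = |v_t − v_c| = |27.4256 − 21.2694| = 6.156 km/s.

Δv₁ = 6156 m/s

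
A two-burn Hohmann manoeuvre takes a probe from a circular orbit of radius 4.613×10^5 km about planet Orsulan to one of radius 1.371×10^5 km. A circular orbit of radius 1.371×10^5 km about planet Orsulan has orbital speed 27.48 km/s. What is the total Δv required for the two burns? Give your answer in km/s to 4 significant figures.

Δv = 11.48 km/s

From the circular-orbit relation v² = μ/r at r = 1.371×10^5 km: μ = v²r = (27.48)² × 1.371×10^5 = 1.03531×10^8 km³/s².
Semi-major axis of the transfer orbit: a_t = (4.613×10^5 + 1.371×10^5)/2 = 2.992×10^5 km.
Circular speed at r₁: v₁ = √(μ/r₁) = √(1.03531×10^8/4.613×10^5) = 14.98 km/s.
On the transfer ellipse at r₁, vis-viva gives v_a = √[μ(2/r₁ − 1/a_t)] = 10.14 km/s.
First burn Δv₁ = |v_a − v₁| = 4.840 km/s.
At r₂, v₂ = √(μ/r₂) = 27.480 km/s.
Transfer-orbit speed at r₂: v_p = √[μ(2/r₂ − 1/a_t)] = 34.121 km/s.
Second burn Δv₂ = |v₂ − v_p| = 6.641 km/s.
Δv = Δv₁ + Δv₂ = 4.840 + 6.641 = 11.48 km/s.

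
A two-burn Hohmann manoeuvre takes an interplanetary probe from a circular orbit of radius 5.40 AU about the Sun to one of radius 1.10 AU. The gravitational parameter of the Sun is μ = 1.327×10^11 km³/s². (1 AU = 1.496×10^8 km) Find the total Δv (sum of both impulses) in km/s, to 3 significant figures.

In km: r₁ = 5.40 × 1.496×10^8 = 8.0784×10^8 km; r₂ = 1.10 × 1.496×10^8 = 1.6456×10^8 km.
The Hohmann ellipse has a_t = (r₁ + r₂)/2 = 4.862×10^8 km.
Circular speed at r₁: v₁ = √(μ/r₁) = √(1.327×10^11/8.0784×10^8) = 12.8166 km/s.
Transfer-orbit speed at r₁ (vis-viva equation): v_a = √[μ(2/r₁ − 1/a_t)] = 7.45637 km/s.
First burn Δv₁ = |v_a − v₁| = 5.360 km/s.
At r₂, v₂ = √(μ/r₂) = 28.397 km/s.
Transfer-orbit speed at r₂: v_p = √[μ(2/r₂ − 1/a_t)] = 36.604 km/s.
Second burn Δv₂ = |v₂ − v_p| = 8.207 km/s.
Δv = Δv₁ + Δv₂ = 5.360 + 8.207 = 13.57 km/s.

Δv = 13.6 km/s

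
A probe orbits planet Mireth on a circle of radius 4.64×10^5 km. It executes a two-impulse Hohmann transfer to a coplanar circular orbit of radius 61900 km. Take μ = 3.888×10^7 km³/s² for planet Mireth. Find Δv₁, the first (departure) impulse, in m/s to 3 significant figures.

The Hohmann ellipse has a_t = (r₁ + r₂)/2 = 2.6295×10^5 km.
On the circular orbit at r = 4.640×10^5 km, v_c = √(μ/r) = 9.154 km/s.
Transfer-orbit speed at the same r (vis-viva, a = a_t): v_t = √[μ(2/r − 1/a_t)] = 4.441 km/s.
Δv₁ = |v_t − v_c| = |4.441 − 9.154| = 4.713 km/s.

Δv₁ = 4710 m/s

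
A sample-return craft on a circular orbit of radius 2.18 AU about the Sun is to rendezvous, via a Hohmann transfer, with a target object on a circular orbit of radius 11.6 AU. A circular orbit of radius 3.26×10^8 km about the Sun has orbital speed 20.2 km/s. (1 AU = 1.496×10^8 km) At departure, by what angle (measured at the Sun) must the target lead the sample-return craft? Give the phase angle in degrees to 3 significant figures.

φ = 97.6°

From the circular-orbit relation v² = μ/r at r = 3.26×10^8 km: μ = v²r = (20.2)² × 3.26×10^8 = 1.33021×10^11 km³/s².
In km: r₁ = 2.18 × 1.496×10^8 = 3.26128×10^8 km; r₂ = 11.6 × 1.496×10^8 = 1.73536×10^9 km.
Transfer-ellipse semi-major axis a_t = (r₁ + r₂)/2 = (3.26128×10^8 + 1.73536×10^9)/2 = 1.030744×10^9 km.
The half-period of the transfer ellipse is t = π√(a_t³/μ) = 2.8505×10^8 s.
The target's mean motion on its circular orbit is ω₂ = √(μ/r₂³) = 5.0452×10^-9 rad/s.
Angle swept by the target during transfer: ω₂·t = 1.4381 rad = 82.40°.
The sample-return craft traverses 180° on the transfer ellipse, so the target must lead by 180° − 82.40° = 97.6°.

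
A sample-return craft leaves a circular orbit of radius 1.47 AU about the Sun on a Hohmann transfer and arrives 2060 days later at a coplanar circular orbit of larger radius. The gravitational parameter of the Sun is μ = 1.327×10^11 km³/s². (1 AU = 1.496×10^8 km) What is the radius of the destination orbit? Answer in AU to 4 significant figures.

r₂ = 8.589 AU

In km: r₁ = 1.47 × 1.496×10^8 = 2.19912×10^8 km.
Transfer time t = 2060 days = 1.77984×10^8 s, and t = π√(a_t³/μ).
So a_t = (μ t²/π²)^(1/3) = (1.327×10^11 × (1.77984×10^8)² / π²)^(1/3) = 7.5239×10^8 km.
Since a_t = (r₁ + r₂)/2, r₂ = 2a_t − r₁ = 2×7.5239×10^8 − 2.19912×10^8 = 1.284868×10^9 km.
In AU: r₂ = 1.284868×10^9 / 1.496×10^8 = 8.589 AU.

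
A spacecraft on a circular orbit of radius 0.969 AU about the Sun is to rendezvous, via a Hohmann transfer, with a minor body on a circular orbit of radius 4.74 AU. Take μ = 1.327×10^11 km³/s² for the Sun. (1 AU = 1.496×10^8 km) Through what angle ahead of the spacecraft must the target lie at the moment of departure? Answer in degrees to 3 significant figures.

In km: r₁ = 0.969 × 1.496×10^8 = 1.449624×10^8 km; r₂ = 4.74 × 1.496×10^8 = 7.09104×10^8 km.
The Hohmann ellipse has a_t = (r₁ + r₂)/2 = 4.270332×10^8 km.
The half-period of the transfer ellipse is t = π√(a_t³/μ) = 7.6104×10^7 s.
Target angular speed ω₂ = √(μ/r₂³) = 1.9292×10^-8 rad/s.
Angle swept by the target during transfer: ω₂·t = 1.4682 rad = 84.12°.
Arrival is 180° from departure on the ellipse, so φ = 180° − 84.12° = 95.9°.

φ = 95.9°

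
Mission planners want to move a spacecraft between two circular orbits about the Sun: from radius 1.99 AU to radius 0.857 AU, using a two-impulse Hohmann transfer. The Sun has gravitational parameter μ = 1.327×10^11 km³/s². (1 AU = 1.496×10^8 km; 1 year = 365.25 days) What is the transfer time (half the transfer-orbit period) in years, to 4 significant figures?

In km: r₁ = 1.99 × 1.496×10^8 = 2.97704×10^8 km; r₂ = 0.857 × 1.496×10^8 = 1.282072×10^8 km.
Semi-major axis of the transfer orbit: a_t = (2.97704×10^8 + 1.282072×10^8)/2 = 2.129556×10^8 km.
Half the transfer-orbit period gives t = π√(a_t³/μ) = 2.6801×10^7 s.
Converting: 2.6801×10^7 s ÷ 3.15576×10^7 s/year (365.25 × 86400) = 0.8493 years.

t = 0.8493 years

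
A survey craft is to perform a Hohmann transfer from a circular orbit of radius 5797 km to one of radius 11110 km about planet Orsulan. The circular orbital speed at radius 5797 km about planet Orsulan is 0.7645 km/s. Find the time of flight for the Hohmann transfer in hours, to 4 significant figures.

t = 11.65 hours

From the circular-orbit relation v² = μ/r at r = 5797 km: μ = v²r = (0.7645)² × 5797 = 3388.12 km³/s².
Transfer-ellipse semi-major axis a_t = (r₁ + r₂)/2 = (5797 + 11110)/2 = 8453.5 km.
By Kepler's third law the transfer-orbit period is T = 2π√(a_t³/μ), so t = T/2 = 41950 s.
Converting: 41950 s ÷ 3600 s/hour = 11.65 hours.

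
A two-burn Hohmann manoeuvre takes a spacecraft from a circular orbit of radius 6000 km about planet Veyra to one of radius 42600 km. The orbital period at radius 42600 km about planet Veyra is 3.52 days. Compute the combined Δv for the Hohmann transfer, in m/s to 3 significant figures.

Δv = 1200 m/s

From Kepler's third law T² = 4π²r³/μ at r = 42600 km, T = 3.52 days = 3.52 × 86400 s = 3.04128×10^5 s: μ = 4π²r³/T² = 32997.1 km³/s².
Semi-major axis of the transfer orbit: a_t = (6000 + 42600)/2 = 24300 km.
At r₁ the circular-orbit speed is v₁ = √(μ/r₁) = 2.3451 km/s.
Transfer-orbit speed at r₁ (vis-viva equation): v_p = √[μ(2/r₁ − 1/a_t)] = 3.1050 km/s.
First burn Δv₁ = |v_p − v₁| = 0.7599 km/s.
At r₂, v₂ = √(μ/r₂) = 0.8801 km/s.
Transfer-orbit speed at r₂: v_a = √[μ(2/r₂ − 1/a_t)] = 0.4373 km/s.
Second burn Δv₂ = |v₂ − v_a| = 0.4428 km/s.
Δv = Δv₁ + Δv₂ = 0.7599 + 0.4428 = 1.203 km/s.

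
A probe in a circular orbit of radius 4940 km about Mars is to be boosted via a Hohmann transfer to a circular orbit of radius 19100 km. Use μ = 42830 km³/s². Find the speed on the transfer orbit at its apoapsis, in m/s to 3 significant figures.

v = 960 m/s

Semi-major axis of the transfer orbit: a_t = (4940 + 19100)/2 = 12020 km.
At apoapsis, r = 19100 km.
From the vis-viva equation, v = √[μ(2/r − 1/a_t)] = 0.9600 km/s.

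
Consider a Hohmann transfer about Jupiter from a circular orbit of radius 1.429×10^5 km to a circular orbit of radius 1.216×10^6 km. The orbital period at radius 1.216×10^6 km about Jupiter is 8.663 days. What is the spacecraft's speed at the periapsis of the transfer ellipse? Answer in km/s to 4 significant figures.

From Kepler's third law T² = 4π²r³/μ at r = 1.216×10^6 km, T = 8.663 days = 8.663 × 86400 s = 7.484832×10^5 s: μ = 4π²r³/T² = 1.26706×10^8 km³/s².
The Hohmann ellipse has a_t = (r₁ + r₂)/2 = 6.7945×10^5 km.
The periapsis of the transfer ellipse is at r = 1.429×10^5 km.
Applying v² = μ(2/r − 1/a_t): v = 39.84 km/s.

v = 39.84 km/s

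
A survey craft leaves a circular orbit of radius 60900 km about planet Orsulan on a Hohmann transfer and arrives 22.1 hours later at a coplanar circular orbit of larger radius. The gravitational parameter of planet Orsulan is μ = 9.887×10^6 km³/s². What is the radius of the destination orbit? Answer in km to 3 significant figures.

Transfer time t = 22.1 hours = 79560 s, and t = π√(a_t³/μ).
So a_t = (μ t²/π²)^(1/3) = (9.887×10^6 × (79560)² / π²)^(1/3) = 1.8509×10^5 km.
Since a_t = (r₁ + r₂)/2, r₂ = 2a_t − r₁ = 2×1.8509×10^5 − 60900 = 3.0928×10^5 km.

r₂ = 3.09×10^5 km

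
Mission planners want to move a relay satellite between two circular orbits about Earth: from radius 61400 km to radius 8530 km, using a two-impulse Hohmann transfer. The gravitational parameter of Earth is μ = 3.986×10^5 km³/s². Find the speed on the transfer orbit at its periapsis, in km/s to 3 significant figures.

v = 9.06 km/s

The Hohmann ellipse has a_t = (r₁ + r₂)/2 = 34965 km.
The periapsis of the transfer ellipse is at r = 8530 km.
From the vis-viva equation, v = √[μ(2/r − 1/a_t)] = 9.059 km/s.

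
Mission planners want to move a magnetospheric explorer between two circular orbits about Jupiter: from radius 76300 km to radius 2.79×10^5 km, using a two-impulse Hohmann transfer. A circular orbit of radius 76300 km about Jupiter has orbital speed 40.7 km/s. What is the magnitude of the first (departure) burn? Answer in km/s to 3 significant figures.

Δv₁ = 10.3 km/s

From the circular-orbit relation v² = μ/r at r = 76300 km: μ = v²r = (40.7)² × 76300 = 1.26390×10^8 km³/s².
The Hohmann ellipse has a_t = (r₁ + r₂)/2 = 1.7765×10^5 km.
On the circular orbit at r = 76300 km, v_c = √(μ/r) = 40.70 km/s.
Transfer-orbit speed at the same r (vis-viva, a = a_t): v_t = √[μ(2/r − 1/a_t)] = 51.01 km/s.
Δv₁ = |v_t − v_c| = |51.01 − 40.70| = 10.31 km/s.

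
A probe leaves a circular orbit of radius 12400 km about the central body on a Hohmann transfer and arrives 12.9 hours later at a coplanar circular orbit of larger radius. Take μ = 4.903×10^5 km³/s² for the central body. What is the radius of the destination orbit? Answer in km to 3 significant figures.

Transfer time t = 12.9 hours = 46440 s, and t = π√(a_t³/μ).
So a_t = (μ t²/π²)^(1/3) = (4.903×10^5 × (46440)² / π²)^(1/3) = 47495 km.
Since a_t = (r₁ + r₂)/2, r₂ = 2a_t − r₁ = 2×47495 − 12400 = 82590 km.

r₂ = 82600 km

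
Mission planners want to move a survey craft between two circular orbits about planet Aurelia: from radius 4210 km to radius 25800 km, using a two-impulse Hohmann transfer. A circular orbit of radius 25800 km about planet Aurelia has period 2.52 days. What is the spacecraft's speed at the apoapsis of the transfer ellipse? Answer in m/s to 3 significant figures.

From Kepler's third law T² = 4π²r³/μ at r = 25800 km, T = 2.52 days = 2.52 × 86400 s = 2.17728×10^5 s: μ = 4π²r³/T² = 14301.8 km³/s².
The Hohmann ellipse has a_t = (r₁ + r₂)/2 = 15005 km.
At apoapsis, r = 25800 km.
Vis-viva: v = √[μ(2/r − 1/a_t)] = √[14301.8 × (2/25800 − 1/15005)] = 0.3944 km/s.

v = 394 m/s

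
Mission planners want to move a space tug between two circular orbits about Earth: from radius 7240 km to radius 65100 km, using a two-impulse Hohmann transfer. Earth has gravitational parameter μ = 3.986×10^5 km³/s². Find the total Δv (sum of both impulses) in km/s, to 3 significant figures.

Δv = 3.90 km/s

Semi-major axis of the transfer orbit: a_t = (7240 + 65100)/2 = 36170 km.
Circular speed at r₁: v₁ = √(μ/r₁) = √(3.986×10^5/7240) = 7.4199 km/s.
On the transfer ellipse at r₁, vis-viva gives v_p = √[μ(2/r₁ − 1/a_t)] = 9.9544 km/s.
First burn Δv₁ = |v_p − v₁| = 2.5345 km/s.
Circular speed at r₂: v₂ = √(μ/r₂) = 2.47445 km/s.
Transfer-orbit speed at r₂: v_a = √[μ(2/r₂ − 1/a_t)] = 1.10707 km/s.
Second burn Δv₂ = |v₂ − v_a| = 1.3674 km/s.
Total Δv = Δv₁ + Δv₂ = 3.902 km/s.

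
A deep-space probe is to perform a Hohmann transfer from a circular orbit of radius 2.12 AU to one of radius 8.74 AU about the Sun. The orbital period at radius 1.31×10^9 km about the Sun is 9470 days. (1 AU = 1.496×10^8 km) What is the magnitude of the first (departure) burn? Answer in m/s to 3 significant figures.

Δv₁ = 5490 m/s

From Kepler's third law T² = 4π²r³/μ at r = 1.31×10^9 km, T = 9470 days = 9470 × 86400 s = 8.18208×10^8 s: μ = 4π²r³/T² = 1.32570×10^11 km³/s².
In km: r₁ = 2.12 × 1.496×10^8 = 3.17152×10^8 km; r₂ = 8.74 × 1.496×10^8 = 1.307504×10^9 km.
Transfer-ellipse semi-major axis a_t = (r₁ + r₂)/2 = (3.17152×10^8 + 1.307504×10^9)/2 = 8.12328×10^8 km.
Circular speed at r = 3.17152×10^8 km: v_c = √(μ/r) = 20.4451 km/s.
Vis-viva on the transfer ellipse at r = 3.17152×10^8 km gives v_t = √[μ(2/r − 1/a_t)] = 25.9385 km/s.
Δv₁ = |v_t − v_c| = |25.9385 − 20.4451| = 5.493 km/s.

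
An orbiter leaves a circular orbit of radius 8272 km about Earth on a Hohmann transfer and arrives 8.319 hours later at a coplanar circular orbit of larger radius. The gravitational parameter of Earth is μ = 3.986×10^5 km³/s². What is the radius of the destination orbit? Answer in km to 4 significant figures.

r₂ = 57900 km

Transfer time t = 8.319 hours = 29948.4 s, and t = π√(a_t³/μ).
So a_t = (μ t²/π²)^(1/3) = (3.986×10^5 × (29948.4)² / π²)^(1/3) = 33087 km.
Since a_t = (r₁ + r₂)/2, r₂ = 2a_t − r₁ = 2×33087 − 8272 = 57902 km.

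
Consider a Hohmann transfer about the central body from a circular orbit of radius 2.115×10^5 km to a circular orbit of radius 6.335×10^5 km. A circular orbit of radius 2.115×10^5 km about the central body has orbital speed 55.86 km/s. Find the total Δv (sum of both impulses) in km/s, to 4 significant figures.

Δv = 21.98 km/s

From the circular-orbit relation v² = μ/r at r = 2.115×10^5 km: μ = v²r = (55.86)² × 2.115×10^5 = 6.59952×10^8 km³/s².
Semi-major axis of the transfer orbit: a_t = (2.115×10^5 + 6.335×10^5)/2 = 4.225×10^5 km.
Circular speed at r₁: v₁ = √(μ/r₁) = √(6.59952×10^8/2.115×10^5) = 55.86 km/s.
Transfer-orbit speed at r₁ (vis-viva): v_p = √[μ(2/r₁ − 1/a_t)] = 68.40 km/s.
First burn Δv₁ = |v_p − v₁| = 12.54 km/s.
At r₂, v₂ = √(μ/r₂) = 32.28 km/s.
Transfer-orbit speed at r₂: v_a = √[μ(2/r₂ − 1/a_t)] = 22.84 km/s.
Second burn Δv₂ = |v₂ − v_a| = 9.440 km/s.
Total Δv = Δv₁ + Δv₂ = 21.98 km/s.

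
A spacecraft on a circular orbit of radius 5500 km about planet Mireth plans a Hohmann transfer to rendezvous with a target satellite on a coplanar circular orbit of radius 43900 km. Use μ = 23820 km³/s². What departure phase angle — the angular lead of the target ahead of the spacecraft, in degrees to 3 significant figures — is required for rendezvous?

φ = 104°

Semi-major axis of the transfer orbit: a_t = (5500 + 43900)/2 = 24700 km.
The half-period of the transfer ellipse is t = π√(a_t³/μ) = 79020 s.
The target's mean motion on its circular orbit is ω₂ = √(μ/r₂³) = 1.678×10^-5 rad/s.
Angle swept by the target during transfer: ω₂·t = 1.326 rad = 75.97°.
The spacecraft traverses 180° on the transfer ellipse, so the target must lead by 180° − 75.97° = 104°.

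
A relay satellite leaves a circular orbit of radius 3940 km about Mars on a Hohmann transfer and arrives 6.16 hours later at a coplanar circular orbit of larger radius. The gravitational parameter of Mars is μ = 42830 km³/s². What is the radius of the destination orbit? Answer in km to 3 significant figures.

r₂ = 21800 km

Transfer time t = 6.16 hours = 22176 s, and t = π√(a_t³/μ).
So a_t = (μ t²/π²)^(1/3) = (42830 × (22176)² / π²)^(1/3) = 12875 km.
Since a_t = (r₁ + r₂)/2, r₂ = 2a_t − r₁ = 2×12875 − 3940 = 21810 km.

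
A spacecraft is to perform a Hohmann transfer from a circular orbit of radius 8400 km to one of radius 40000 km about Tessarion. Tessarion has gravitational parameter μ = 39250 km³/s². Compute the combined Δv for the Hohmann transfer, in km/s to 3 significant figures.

Δv = 1.02 km/s

The Hohmann ellipse has a_t = (r₁ + r₂)/2 = 24200 km.
At r₁ the circular-orbit speed is v₁ = √(μ/r₁) = 2.16162 km/s.
Transfer-orbit speed at r₁ (vis-viva equation): v_p = √[μ(2/r₁ − 1/a_t)] = 2.77909 km/s.
First burn Δv₁ = |v_p − v₁| = 0.61747 km/s.
Circular speed at r₂: v₂ = √(μ/r₂) = 0.99058 km/s.
Transfer-orbit speed at r₂: v_a = √[μ(2/r₂ − 1/a_t)] = 0.58361 km/s.
Second burn Δv₂ = |v₂ − v_a| = 0.40697 km/s.
Δv = Δv₁ + Δv₂ = 0.61747 + 0.40697 = 1.024 km/s.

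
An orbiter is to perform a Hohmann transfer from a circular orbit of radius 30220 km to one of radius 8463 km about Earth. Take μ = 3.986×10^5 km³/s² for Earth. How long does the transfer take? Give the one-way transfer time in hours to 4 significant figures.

The Hohmann ellipse has a_t = (r₁ + r₂)/2 = 19341.5 km.
Half the transfer-orbit period gives t = π√(a_t³/μ) = 13385 s.
Converting: 13385 s ÷ 3600 s/hour = 3.718 hours.

t = 3.718 hours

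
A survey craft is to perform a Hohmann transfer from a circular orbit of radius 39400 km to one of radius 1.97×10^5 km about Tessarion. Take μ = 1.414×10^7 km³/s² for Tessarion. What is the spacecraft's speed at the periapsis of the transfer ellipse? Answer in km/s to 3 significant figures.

Transfer-ellipse semi-major axis a_t = (r₁ + r₂)/2 = (39400 + 1.970×10^5)/2 = 1.182×10^5 km.
The periapsis of the transfer ellipse is at r = 39400 km.
Applying v² = μ(2/r − 1/a_t): v = 24.46 km/s.

v = 24.5 km/s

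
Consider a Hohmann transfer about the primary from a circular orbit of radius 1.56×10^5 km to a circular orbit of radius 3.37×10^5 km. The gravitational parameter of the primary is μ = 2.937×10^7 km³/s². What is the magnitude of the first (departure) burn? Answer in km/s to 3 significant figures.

The Hohmann ellipse has a_t = (r₁ + r₂)/2 = 2.465×10^5 km.
On the circular orbit at r = 1.560×10^5 km, v_c = √(μ/r) = 13.721 km/s.
Vis-viva on the transfer ellipse at r = 1.560×10^5 km gives v_t = √[μ(2/r − 1/a_t)] = 16.043 km/s.
Δv₁ = |v_t − v_c| = |16.043 − 13.721| = 2.322 km/s.

Δv₁ = 2.32 km/s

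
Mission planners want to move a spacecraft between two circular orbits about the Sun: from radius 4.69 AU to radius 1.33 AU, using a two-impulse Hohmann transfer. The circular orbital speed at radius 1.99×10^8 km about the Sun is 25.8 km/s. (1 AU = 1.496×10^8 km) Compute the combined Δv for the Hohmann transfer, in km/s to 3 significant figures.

From the circular-orbit relation v² = μ/r at r = 1.99×10^8 km: μ = v²r = (25.8)² × 1.99×10^8 = 1.32462×10^11 km³/s².
In km: r₁ = 4.69 × 1.496×10^8 = 7.01624×10^8 km; r₂ = 1.33 × 1.496×10^8 = 1.98968×10^8 km.
Transfer-ellipse semi-major axis a_t = (r₁ + r₂)/2 = (7.01624×10^8 + 1.98968×10^8)/2 = 4.50296×10^8 km.
At r₁ the circular-orbit speed is v₁ = √(μ/r₁) = 13.74 km/s.
On the transfer ellipse at r₁, vis-viva equation gives v_a = √[μ(2/r₁ − 1/a_t)] = 9.133 km/s.
First burn Δv₁ = |v_a − v₁| = 4.607 km/s.
Circular speed at r₂: v₂ = √(μ/r₂) = 25.80207 km/s.
Transfer-orbit speed at r₂: v_p = √[μ(2/r₂ − 1/a_t)] = 32.20756 km/s.
Second burn Δv₂ = |v₂ − v_p| = 6.405 km/s.
Total Δv = Δv₁ + Δv₂ = 11.01 km/s.

Δv = 11.0 km/s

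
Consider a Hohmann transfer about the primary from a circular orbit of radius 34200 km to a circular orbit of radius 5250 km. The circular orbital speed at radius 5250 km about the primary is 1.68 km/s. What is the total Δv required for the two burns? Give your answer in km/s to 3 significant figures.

Δv = 0.851 km/s

From the circular-orbit relation v² = μ/r at r = 5250 km: μ = v²r = (1.68)² × 5250 = 14817.6 km³/s².
Semi-major axis of the transfer orbit: a_t = (34200 + 5250)/2 = 19725 km.
Circular speed at r₁: v₁ = √(μ/r₁) = √(14817.6/34200) = 0.658227 km/s.
Transfer-orbit speed at r₁ (vis-viva): v_a = √[μ(2/r₁ − 1/a_t)] = 0.339584 km/s.
First burn Δv₁ = |v_a − v₁| = 0.31864 km/s.
Circular speed at r₂: v₂ = √(μ/r₂) = 1.68000 km/s.
Transfer-orbit speed at r₂: v_p = √[μ(2/r₂ − 1/a_t)] = 2.21215 km/s.
Second burn Δv₂ = |v₂ − v_p| = 0.53215 km/s.
Total Δv = Δv₁ + Δv₂ = 0.8508 km/s.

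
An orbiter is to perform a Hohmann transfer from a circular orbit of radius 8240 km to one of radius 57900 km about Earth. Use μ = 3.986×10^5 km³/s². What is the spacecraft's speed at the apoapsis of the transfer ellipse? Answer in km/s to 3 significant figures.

Semi-major axis of the transfer orbit: a_t = (8240 + 57900)/2 = 33070 km.
At apoapsis, r = 57900 km.
Vis-viva: v = √[μ(2/r − 1/a_t)] = √[3.986×10^5 × (2/57900 − 1/33070)] = 1.310 km/s.

v = 1.31 km/s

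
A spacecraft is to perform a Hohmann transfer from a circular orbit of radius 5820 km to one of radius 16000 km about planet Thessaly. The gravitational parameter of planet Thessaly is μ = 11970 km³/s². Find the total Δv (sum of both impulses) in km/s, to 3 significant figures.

Transfer-ellipse semi-major axis a_t = (r₁ + r₂)/2 = (5820 + 16000)/2 = 10910 km.
At r₁ the circular-orbit speed is v₁ = √(μ/r₁) = 1.4341 km/s.
On the transfer ellipse at r₁, v² = μ(2/r − 1/a) gives v_p = √[μ(2/r₁ − 1/a_t)] = 1.7367 km/s.
First burn Δv₁ = |v_p − v₁| = 0.3026 km/s.
Circular speed at r₂: v₂ = √(μ/r₂) = 0.8649 km/s.
Transfer-orbit speed at r₂: v_a = √[μ(2/r₂ − 1/a_t)] = 0.6317 km/s.
Second burn Δv₂ = |v₂ − v_a| = 0.2332 km/s.
Total Δv = Δv₁ + Δv₂ = 0.5358 km/s.

Δv = 0.536 km/s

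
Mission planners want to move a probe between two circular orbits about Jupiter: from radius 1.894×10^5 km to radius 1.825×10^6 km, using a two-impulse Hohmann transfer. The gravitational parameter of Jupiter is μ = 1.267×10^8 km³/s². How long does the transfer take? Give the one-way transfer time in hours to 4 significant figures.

t = 78.37 hours

Transfer-ellipse semi-major axis a_t = (r₁ + r₂)/2 = (1.894×10^5 + 1.825×10^6)/2 = 1.0072×10^6 km.
Half the transfer-orbit period gives t = π√(a_t³/μ) = 2.8212×10^5 s.
Converting: 2.8212×10^5 s ÷ 3600 s/hour = 78.37 hours.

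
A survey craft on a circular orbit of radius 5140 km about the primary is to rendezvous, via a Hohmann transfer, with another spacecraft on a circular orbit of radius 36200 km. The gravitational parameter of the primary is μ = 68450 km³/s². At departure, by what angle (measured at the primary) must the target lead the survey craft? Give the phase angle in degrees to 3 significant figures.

φ = 102°

The Hohmann ellipse has a_t = (r₁ + r₂)/2 = 20670 km.
The half-period of the transfer ellipse is t = π√(a_t³/μ) = 35680 s.
Target angular speed ω₂ = √(μ/r₂³) = 3.799×10^-5 rad/s.
Angle swept by the target during transfer: ω₂·t = 1.3555 rad = 77.66°.
The survey craft traverses 180° on the transfer ellipse, so the target must lead by 180° − 77.66° = 102°.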